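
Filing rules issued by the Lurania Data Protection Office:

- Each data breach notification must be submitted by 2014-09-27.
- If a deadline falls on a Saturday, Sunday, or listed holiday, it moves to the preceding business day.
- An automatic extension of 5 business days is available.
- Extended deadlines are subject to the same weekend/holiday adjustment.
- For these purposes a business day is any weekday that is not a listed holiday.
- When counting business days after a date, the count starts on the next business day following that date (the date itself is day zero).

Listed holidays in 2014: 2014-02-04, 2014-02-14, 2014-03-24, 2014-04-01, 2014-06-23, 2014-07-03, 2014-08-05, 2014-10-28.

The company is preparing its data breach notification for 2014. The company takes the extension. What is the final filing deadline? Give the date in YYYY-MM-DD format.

The stated deadline is 2014-09-27.
Because 2014-09-27 is a Saturday, the deadline becomes 2014-09-26 (Friday).
Applying the 5-business-day extension: 5 business days after 2014-09-26 is 2014-10-03.
Since 2014-10-03 is a Friday and not a holiday, the date is unchanged.
Deadline: 2014-10-03.

2014-10-03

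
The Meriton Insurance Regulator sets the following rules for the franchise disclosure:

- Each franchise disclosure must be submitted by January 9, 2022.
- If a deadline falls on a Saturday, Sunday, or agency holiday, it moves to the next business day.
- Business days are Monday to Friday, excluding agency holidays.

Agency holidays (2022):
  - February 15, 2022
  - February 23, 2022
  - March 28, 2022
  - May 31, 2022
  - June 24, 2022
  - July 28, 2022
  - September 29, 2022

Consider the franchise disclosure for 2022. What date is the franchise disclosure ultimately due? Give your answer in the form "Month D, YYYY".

Start from the fixed due date, January 9, 2022.
January 9, 2022 is a Sunday; the next business day is January 10, 2022 (Monday).
The final due date is January 10, 2022.

January 10, 2022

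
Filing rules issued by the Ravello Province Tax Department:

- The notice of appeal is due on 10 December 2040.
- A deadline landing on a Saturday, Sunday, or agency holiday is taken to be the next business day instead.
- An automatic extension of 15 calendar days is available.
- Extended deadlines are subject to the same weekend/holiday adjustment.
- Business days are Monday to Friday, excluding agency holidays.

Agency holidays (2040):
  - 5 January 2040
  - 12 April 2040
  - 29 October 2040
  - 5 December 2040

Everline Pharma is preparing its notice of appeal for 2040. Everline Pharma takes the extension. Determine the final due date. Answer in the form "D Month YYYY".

25 December 2040

Start from the fixed due date, 10 December 2040.
10 December 2040 (Monday) is already a business day.
Applying the 15-calendar-day extension: 10 December 2040 + 15 days = 25 December 2040.
Since 25 December 2040 is a Tuesday and not a holiday, the date is unchanged.
The final due date is 25 December 2040.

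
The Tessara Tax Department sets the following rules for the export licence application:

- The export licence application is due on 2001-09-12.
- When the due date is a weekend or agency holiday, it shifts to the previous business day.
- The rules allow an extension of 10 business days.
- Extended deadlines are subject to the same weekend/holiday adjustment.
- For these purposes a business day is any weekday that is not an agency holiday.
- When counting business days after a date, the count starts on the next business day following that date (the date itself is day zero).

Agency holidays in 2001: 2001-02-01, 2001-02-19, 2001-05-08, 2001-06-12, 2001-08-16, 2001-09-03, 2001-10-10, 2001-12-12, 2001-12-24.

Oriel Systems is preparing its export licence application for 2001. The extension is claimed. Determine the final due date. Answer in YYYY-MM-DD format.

2001-09-26

The stated deadline is 2001-09-12.
2001-09-12 falls on a Wednesday, which is a business day, so no adjustment is needed.
Applying the 10-business-day extension: 10 business days after 2001-09-12 is 2001-09-26.
2001-09-26 is a Wednesday and not a listed holiday, so it stands.
The final due date is 2001-09-26.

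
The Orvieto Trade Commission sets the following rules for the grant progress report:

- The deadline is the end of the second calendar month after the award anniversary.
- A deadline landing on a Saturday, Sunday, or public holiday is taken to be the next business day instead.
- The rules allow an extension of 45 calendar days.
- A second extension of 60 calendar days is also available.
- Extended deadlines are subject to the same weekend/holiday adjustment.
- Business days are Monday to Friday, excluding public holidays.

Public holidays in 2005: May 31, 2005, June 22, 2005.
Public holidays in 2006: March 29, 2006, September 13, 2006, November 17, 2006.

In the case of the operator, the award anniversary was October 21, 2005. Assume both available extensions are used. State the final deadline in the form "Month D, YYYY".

April 17, 2006

2 months after October 21, 2005 is December 2005; that month ends on December 31, 2005.
Because December 31, 2005 is a Saturday, the deadline becomes January 2, 2006 (Monday).
Add the 45 calendar-day extension to January 2, 2006: February 16, 2006.
February 16, 2006 falls on a Thursday, which is a business day, so no adjustment is needed.
With the 60-day extension, February 16, 2006 becomes April 17, 2006.
Since April 17, 2006 is a Monday and not a holiday, the date is unchanged.
Deadline: April 17, 2006.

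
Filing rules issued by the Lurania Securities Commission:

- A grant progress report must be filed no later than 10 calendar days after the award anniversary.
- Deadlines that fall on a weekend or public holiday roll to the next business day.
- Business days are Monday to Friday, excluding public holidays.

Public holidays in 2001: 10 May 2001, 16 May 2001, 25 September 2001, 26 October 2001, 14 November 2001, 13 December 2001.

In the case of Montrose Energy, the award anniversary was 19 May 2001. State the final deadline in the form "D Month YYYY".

29 May 2001

From 19 May 2001, 10 calendar days later is 29 May 2001.
29 May 2001 falls on a Tuesday, which is a business day, so no adjustment is needed.
Deadline: 29 May 2001.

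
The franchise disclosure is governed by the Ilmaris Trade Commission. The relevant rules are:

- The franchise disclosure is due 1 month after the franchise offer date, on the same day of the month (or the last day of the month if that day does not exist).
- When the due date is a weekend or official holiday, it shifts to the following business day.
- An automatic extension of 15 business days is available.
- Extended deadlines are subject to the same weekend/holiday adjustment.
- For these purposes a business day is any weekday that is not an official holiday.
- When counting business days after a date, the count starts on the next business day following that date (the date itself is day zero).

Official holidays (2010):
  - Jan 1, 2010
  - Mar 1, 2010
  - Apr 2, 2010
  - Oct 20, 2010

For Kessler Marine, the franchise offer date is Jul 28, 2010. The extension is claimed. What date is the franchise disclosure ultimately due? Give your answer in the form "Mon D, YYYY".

Moving 1 month forward from Jul 28, 2010 on the corresponding day gives Aug 28, 2010.
Aug 28, 2010 is a Saturday; the next business day is Aug 30, 2010 (Monday).
Counting 15 further business days from Aug 30, 2010 reaches Sep 20, 2010.
Sep 20, 2010 (Monday) is already a business day.
So the filing is due Sep 20, 2010.

Sep 20, 2010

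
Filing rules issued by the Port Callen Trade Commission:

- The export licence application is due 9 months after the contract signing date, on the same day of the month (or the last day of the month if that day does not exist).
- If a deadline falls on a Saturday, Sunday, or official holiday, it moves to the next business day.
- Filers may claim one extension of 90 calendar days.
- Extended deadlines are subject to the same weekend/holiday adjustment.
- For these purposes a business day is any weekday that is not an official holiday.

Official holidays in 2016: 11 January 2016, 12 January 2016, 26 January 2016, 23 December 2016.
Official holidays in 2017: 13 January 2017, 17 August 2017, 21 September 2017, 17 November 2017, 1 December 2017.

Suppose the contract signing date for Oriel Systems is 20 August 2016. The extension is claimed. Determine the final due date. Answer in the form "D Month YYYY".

21 August 2017

9 months from 20 August 2016 is 20 May 2017.
20 May 2017 falls on a Saturday. Rolling to the next business day gives 22 May 2017, a Monday.
With the 90-day extension, 22 May 2017 becomes 20 August 2017.
Because 20 August 2017 is a Sunday, the deadline becomes 21 August 2017 (Monday).
Deadline: 21 August 2017.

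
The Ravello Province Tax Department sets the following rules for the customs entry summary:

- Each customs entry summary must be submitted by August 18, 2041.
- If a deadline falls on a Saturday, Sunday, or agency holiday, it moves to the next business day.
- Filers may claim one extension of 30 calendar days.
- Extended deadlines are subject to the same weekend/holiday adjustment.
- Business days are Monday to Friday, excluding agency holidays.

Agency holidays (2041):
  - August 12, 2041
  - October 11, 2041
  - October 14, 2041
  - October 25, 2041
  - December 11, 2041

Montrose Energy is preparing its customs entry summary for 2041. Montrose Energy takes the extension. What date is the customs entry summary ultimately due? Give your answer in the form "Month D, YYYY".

September 18, 2041

The stated deadline is August 18, 2041.
August 18, 2041 is a Sunday, so it moves to the next business day, August 19, 2041 (Monday).
With the 30-day extension, August 19, 2041 becomes September 18, 2041.
September 18, 2041 falls on a Wednesday, which is a business day, so no adjustment is needed.
Deadline: September 18, 2041.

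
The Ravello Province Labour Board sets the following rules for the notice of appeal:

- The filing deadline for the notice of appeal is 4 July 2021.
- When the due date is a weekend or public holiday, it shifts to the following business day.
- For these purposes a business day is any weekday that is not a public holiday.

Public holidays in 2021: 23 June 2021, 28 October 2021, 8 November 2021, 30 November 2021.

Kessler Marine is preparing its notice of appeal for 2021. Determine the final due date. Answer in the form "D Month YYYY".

5 July 2021

The stated deadline is 4 July 2021.
4 July 2021 is a Sunday, so it moves to the next business day, 5 July 2021 (Monday).
The final due date is 5 July 2021.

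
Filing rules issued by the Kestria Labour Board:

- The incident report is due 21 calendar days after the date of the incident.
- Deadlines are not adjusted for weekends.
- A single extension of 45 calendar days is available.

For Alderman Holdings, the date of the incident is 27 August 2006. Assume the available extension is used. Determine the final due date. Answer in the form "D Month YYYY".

Trigger date 27 August 2006 + 21 calendar days = 17 September 2006.
17 September 2006 falls on a Sunday. The rules make no weekend/holiday allowance, so it remains 17 September 2006.
The 45-calendar-day extension moves the deadline from 17 September 2006 to 1 November 2006.
No adjustment is made for weekends or holidays, so 1 November 2006 stands.
Final deadline: 1 November 2006.

1 November 2006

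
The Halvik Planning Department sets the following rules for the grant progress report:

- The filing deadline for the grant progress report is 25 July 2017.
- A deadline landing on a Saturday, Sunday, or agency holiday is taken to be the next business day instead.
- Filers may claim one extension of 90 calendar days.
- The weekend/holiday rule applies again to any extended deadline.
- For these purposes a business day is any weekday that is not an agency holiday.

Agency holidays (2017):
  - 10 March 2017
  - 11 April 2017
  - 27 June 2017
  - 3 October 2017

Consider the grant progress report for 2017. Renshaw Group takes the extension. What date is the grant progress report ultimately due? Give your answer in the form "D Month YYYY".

The statutory due date is 25 July 2017.
25 July 2017 falls on a Tuesday, which is a business day, so no adjustment is needed.
With the 90-day extension, 25 July 2017 becomes 23 October 2017.
23 October 2017 (Monday) is already a business day.
So the filing is due 23 October 2017.

23 October 2017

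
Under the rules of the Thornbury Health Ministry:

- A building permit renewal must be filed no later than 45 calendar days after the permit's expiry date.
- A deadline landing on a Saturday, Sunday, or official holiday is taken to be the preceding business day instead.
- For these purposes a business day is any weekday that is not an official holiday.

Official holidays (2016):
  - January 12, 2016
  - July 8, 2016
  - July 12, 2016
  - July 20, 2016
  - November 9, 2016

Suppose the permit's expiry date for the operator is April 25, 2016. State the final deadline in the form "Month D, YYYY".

Adding 45 calendar days to April 25, 2016 gives June 9, 2016.
Since June 9, 2016 is a Thursday and not a holiday, the date is unchanged.
Deadline: June 9, 2016.

June 9, 2016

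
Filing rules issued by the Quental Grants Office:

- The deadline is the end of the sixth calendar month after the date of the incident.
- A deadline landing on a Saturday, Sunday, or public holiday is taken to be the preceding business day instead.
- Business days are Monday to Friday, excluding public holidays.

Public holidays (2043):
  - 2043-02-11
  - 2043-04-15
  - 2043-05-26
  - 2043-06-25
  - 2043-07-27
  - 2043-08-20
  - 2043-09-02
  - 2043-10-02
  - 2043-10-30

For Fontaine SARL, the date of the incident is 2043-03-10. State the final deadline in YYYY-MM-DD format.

2043-09-30

6 months after 2043-03-10 is September 2043; that month ends on 2043-09-30.
Since 2043-09-30 is a Wednesday and not a holiday, the date is unchanged.
Final deadline: 2043-09-30.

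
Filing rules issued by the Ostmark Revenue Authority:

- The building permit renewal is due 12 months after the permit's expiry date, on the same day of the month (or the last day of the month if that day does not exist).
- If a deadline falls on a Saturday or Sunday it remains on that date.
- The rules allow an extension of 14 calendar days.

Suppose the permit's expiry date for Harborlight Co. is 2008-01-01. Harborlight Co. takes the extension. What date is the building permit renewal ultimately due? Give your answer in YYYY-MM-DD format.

2009-01-15

12 months after 2008-01-01, on the same day of the month, is 2009-01-01.
2009-01-01 falls on a Thursday. The rules make no weekend/holiday allowance, so it remains 2009-01-01.
The 14-calendar-day extension moves the deadline from 2009-01-01 to 2009-01-15.
No adjustment is made for weekends or holidays, so 2009-01-15 stands.
Deadline: 2009-01-15.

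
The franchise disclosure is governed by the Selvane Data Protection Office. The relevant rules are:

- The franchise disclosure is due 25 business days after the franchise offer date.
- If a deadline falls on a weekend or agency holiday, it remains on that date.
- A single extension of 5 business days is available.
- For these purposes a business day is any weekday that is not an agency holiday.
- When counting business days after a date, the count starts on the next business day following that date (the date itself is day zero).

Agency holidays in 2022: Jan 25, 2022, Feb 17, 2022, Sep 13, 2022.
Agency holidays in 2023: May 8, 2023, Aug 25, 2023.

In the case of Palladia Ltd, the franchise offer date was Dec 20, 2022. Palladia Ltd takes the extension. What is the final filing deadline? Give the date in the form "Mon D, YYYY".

Jan 31, 2023

Counting 25 business days after Dec 20, 2022 (skipping weekends and listed holidays) reaches Jan 24, 2023.
No adjustment is made for weekends or holidays, so Jan 24, 2023 stands.
Applying the 5-business-day extension: 5 business days after Jan 24, 2023 is Jan 31, 2023.
Jan 31, 2023 is a Tuesday; no weekend or holiday adjustment applies.
The final due date is Jan 31, 2023.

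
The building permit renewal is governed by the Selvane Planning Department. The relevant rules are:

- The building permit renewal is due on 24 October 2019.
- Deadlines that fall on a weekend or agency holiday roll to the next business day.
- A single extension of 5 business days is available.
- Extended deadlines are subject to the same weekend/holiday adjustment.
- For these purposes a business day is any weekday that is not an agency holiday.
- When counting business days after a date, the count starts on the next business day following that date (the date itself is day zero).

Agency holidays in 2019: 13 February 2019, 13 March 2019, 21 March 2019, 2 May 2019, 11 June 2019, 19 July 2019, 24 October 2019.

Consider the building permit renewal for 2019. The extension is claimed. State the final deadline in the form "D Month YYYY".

The stated deadline is 24 October 2019.
24 October 2019 is a listed holiday; the next business day is 25 October 2019 (Friday).
The 5-business-day extension runs from 25 October 2019 to 1 November 2019.
1 November 2019 falls on a Friday, which is a business day, so no adjustment is needed.
Final deadline: 1 November 2019.

1 November 2019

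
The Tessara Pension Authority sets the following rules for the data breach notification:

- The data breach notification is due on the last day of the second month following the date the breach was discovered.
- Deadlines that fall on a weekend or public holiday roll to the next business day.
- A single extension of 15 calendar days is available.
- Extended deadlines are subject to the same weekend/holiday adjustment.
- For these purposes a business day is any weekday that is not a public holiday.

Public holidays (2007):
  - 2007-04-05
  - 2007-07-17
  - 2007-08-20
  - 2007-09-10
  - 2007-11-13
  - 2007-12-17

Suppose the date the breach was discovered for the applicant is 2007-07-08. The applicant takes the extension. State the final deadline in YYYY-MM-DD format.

2007-10-16

2 months after 2007-07-08 is September 2007; that month ends on 2007-09-30.
Because 2007-09-30 is a Sunday, the deadline becomes 2007-10-01 (Monday).
Add the 15 calendar-day extension to 2007-10-01: 2007-10-16.
Since 2007-10-16 is a Tuesday and not a holiday, the date is unchanged.
Deadline: 2007-10-16.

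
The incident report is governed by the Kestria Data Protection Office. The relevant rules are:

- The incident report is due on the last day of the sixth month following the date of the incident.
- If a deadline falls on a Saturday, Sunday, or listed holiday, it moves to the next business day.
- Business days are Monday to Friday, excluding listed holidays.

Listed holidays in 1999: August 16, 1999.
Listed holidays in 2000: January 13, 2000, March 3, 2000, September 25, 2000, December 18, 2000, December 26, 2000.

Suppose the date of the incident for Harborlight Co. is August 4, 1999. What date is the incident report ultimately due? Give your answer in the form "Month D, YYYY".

February 29, 2000

6 months after August 4, 1999 falls in February 2000; the last day of that month is February 29, 2000.
Since February 29, 2000 is a Tuesday and not a holiday, the date is unchanged.
Final deadline: February 29, 2000.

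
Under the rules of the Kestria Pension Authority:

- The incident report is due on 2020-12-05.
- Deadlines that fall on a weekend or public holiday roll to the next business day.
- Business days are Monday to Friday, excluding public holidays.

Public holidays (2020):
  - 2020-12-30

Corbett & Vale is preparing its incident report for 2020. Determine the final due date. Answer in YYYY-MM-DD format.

2020-12-07

Start from the fixed due date, 2020-12-05.
2020-12-05 is a Saturday; the next business day is 2020-12-07 (Monday).
Final deadline: 2020-12-07.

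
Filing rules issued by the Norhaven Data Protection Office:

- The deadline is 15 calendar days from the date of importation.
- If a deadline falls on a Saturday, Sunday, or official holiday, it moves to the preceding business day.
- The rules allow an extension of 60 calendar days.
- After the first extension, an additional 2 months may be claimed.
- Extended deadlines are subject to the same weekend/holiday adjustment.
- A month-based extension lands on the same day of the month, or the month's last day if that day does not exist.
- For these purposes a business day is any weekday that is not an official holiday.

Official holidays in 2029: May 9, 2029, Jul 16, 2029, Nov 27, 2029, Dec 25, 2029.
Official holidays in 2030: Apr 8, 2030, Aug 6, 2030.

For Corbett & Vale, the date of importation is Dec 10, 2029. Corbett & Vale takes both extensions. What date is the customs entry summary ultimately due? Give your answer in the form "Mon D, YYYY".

Apr 22, 2030

From Dec 10, 2029, 15 calendar days later is Dec 25, 2029.
Dec 25, 2029 falls on a listed holiday. Rolling to the preceding business day gives Dec 24, 2029, a Monday.
Add the 60 calendar-day extension to Dec 24, 2029: Feb 22, 2030.
Feb 22, 2030 falls on a Friday, which is a business day, so no adjustment is needed.
Applying the 2 months extension: 2 months after Feb 22, 2030 is Apr 22, 2030.
Apr 22, 2030 falls on a Monday, which is a business day, so no adjustment is needed.
Final deadline: Apr 22, 2030.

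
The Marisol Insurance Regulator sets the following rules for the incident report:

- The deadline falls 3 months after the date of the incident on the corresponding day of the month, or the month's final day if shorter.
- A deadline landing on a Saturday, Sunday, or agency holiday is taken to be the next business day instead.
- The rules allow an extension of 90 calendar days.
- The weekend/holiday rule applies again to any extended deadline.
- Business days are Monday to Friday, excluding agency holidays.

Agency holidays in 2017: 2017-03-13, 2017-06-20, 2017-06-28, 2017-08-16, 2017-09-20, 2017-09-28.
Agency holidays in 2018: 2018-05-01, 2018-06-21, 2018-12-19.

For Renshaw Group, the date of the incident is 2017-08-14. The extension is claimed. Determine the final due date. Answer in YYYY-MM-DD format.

2018-02-12

3 months after 2017-08-14, on the same day of the month, is 2017-11-14.
2017-11-14 is a Tuesday and not a listed holiday, so it stands.
Applying the 90-calendar-day extension: 2017-11-14 + 90 days = 2018-02-12.
2018-02-12 falls on a Monday, which is a business day, so no adjustment is needed.
The final due date is 2018-02-12.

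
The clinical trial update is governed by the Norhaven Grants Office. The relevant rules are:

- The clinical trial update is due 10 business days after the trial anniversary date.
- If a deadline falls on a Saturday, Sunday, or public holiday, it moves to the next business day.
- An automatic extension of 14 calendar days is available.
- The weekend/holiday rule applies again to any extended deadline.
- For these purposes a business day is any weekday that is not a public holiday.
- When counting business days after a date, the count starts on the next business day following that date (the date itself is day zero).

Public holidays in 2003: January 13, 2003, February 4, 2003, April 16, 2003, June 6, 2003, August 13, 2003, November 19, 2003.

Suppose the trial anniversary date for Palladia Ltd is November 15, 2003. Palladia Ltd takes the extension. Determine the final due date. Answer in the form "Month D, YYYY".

December 15, 2003

Counting 10 business days after November 15, 2003 (skipping weekends and listed holidays) reaches December 1, 2003.
December 1, 2003 falls on a Monday, which is a business day, so no adjustment is needed.
With the 14-day extension, December 1, 2003 becomes December 15, 2003.
Since December 15, 2003 is a Monday and not a holiday, the date is unchanged.
Deadline: December 15, 2003.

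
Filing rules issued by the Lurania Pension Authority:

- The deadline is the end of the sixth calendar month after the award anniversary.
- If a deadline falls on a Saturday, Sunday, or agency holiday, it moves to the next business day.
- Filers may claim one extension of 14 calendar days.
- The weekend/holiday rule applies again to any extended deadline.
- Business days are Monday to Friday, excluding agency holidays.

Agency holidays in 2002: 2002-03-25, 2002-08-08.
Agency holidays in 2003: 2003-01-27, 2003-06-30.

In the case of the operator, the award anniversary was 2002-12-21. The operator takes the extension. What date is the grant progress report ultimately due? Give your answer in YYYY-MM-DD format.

2003-07-15

6 months after 2002-12-21 falls in June 2003; the last day of that month is 2003-06-30.
2003-06-30 is a listed holiday; the next business day is 2003-07-01 (Tuesday).
The 14-calendar-day extension moves the deadline from 2003-07-01 to 2003-07-15.
2003-07-15 falls on a Tuesday, which is a business day, so no adjustment is needed.
Deadline: 2003-07-15.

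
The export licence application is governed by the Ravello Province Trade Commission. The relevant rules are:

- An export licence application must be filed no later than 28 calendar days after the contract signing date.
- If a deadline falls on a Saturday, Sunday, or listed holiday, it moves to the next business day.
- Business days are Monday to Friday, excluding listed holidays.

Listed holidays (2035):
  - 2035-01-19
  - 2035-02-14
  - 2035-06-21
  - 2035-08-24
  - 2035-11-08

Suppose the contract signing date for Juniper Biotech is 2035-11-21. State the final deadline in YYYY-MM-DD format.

From 2035-11-21, 28 calendar days later is 2035-12-19.
2035-12-19 falls on a Wednesday, which is a business day, so no adjustment is needed.
So the filing is due 2035-12-19.

2035-12-19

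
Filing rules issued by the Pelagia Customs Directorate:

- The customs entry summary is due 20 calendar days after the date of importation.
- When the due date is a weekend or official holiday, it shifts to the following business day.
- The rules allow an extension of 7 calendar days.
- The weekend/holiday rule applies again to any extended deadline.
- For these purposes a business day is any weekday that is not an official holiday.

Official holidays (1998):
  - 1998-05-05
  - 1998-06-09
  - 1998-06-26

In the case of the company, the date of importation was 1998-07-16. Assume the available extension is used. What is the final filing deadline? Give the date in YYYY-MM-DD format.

1998-08-12

Adding 20 calendar days to 1998-07-16 gives 1998-08-05.
1998-08-05 falls on a Wednesday, which is a business day, so no adjustment is needed.
The 7-calendar-day extension moves the deadline from 1998-08-05 to 1998-08-12.
1998-08-12 (Wednesday) is already a business day.
The final due date is 1998-08-12.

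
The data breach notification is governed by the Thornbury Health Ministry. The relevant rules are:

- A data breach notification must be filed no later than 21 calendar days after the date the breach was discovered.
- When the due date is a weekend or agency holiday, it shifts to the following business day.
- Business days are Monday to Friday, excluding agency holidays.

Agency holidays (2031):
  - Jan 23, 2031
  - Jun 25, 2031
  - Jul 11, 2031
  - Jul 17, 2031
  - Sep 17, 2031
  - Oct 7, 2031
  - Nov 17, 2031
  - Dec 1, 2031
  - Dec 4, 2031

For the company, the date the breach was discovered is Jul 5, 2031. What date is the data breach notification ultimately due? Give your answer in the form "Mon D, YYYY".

Trigger date Jul 5, 2031 + 21 calendar days = Jul 26, 2031.
Jul 26, 2031 is a Saturday, so it moves to the next business day, Jul 28, 2031 (Monday).
Deadline: Jul 28, 2031.

Jul 28, 2031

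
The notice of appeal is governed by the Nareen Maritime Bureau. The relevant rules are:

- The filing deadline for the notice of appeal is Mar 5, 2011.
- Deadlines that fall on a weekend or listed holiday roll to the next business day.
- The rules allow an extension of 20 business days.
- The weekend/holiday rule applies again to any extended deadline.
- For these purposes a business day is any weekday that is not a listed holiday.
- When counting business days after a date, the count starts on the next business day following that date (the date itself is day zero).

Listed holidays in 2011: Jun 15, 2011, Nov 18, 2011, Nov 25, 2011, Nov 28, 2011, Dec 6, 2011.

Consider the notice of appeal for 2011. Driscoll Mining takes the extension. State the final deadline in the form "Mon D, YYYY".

Apr 4, 2011

The stated deadline is Mar 5, 2011.
Because Mar 5, 2011 is a Saturday, the deadline becomes Mar 7, 2011 (Monday).
The 20-business-day extension runs from Mar 7, 2011 to Apr 4, 2011.
Apr 4, 2011 (Monday) is already a business day.
So the filing is due Apr 4, 2011.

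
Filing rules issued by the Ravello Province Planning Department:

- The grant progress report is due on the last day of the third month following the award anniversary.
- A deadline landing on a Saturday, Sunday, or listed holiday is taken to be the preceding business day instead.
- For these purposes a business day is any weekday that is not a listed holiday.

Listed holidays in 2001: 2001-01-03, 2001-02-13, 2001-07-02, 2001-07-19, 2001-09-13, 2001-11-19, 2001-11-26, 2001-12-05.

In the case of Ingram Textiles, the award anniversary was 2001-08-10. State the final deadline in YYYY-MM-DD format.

2001-11-30

The third month after 2001-08-10 is November 2001, whose last day is 2001-11-30.
2001-11-30 (Friday) is already a business day.
Deadline: 2001-11-30.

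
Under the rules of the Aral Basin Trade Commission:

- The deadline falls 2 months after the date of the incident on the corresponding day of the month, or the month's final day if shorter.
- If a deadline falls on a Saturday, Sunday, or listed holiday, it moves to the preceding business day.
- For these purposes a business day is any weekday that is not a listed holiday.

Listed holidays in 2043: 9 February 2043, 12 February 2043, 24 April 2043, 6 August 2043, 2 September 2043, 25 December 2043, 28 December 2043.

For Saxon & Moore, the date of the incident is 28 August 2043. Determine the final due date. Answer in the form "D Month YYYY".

Moving 2 months forward from 28 August 2043 on the corresponding day gives 28 October 2043.
28 October 2043 falls on a Wednesday, which is a business day, so no adjustment is needed.
Deadline: 28 October 2043.

28 October 2043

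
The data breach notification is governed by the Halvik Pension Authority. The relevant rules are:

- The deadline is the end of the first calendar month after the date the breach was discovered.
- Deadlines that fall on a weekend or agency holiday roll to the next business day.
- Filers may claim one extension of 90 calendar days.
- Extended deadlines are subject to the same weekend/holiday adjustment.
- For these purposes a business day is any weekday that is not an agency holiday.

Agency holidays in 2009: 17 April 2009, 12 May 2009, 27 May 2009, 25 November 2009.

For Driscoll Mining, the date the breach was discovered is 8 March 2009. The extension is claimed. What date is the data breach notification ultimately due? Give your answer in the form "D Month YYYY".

29 July 2009

1 month after 8 March 2009 falls in April 2009; the last day of that month is 30 April 2009.
30 April 2009 falls on a Thursday, which is a business day, so no adjustment is needed.
Applying the 90-calendar-day extension: 30 April 2009 + 90 days = 29 July 2009.
Since 29 July 2009 is a Wednesday and not a holiday, the date is unchanged.
Final deadline: 29 July 2009.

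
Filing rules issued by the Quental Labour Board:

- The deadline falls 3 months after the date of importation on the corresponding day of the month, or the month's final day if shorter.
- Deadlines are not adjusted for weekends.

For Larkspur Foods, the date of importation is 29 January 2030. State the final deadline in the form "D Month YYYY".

3 months after 29 January 2030, on the same day of the month, is 29 April 2030.
29 April 2030 is a Monday; no weekend or holiday adjustment applies.
So the filing is due 29 April 2030.

29 April 2030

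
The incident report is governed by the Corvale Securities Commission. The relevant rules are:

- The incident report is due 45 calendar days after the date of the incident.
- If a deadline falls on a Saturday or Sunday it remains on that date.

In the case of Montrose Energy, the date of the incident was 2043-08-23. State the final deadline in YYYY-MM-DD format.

Adding 45 calendar days to 2043-08-23 gives 2043-10-07.
2043-10-07 falls on a Wednesday. The rules make no weekend/holiday allowance, so it remains 2043-10-07.
The final due date is 2043-10-07.

2043-10-07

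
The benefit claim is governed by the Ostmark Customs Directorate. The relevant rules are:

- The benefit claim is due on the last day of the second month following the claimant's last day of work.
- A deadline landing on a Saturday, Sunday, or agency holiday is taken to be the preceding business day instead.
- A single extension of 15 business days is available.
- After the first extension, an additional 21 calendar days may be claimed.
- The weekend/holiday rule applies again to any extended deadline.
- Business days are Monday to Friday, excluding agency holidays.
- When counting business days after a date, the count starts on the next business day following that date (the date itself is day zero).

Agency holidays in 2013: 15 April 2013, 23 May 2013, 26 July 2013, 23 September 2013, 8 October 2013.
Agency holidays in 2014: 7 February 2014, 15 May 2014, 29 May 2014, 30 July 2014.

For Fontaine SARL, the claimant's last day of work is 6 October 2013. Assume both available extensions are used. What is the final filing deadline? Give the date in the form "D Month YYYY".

The second month after 6 October 2013 is December 2013, whose last day is 31 December 2013.
Since 31 December 2013 is a Tuesday and not a holiday, the date is unchanged.
Counting 15 further business days from 31 December 2013 reaches 21 January 2014.
21 January 2014 falls on a Tuesday, which is a business day, so no adjustment is needed.
Applying the 21-calendar-day extension: 21 January 2014 + 21 days = 11 February 2014.
11 February 2014 (Tuesday) is already a business day.
So the filing is due 11 February 2014.

11 February 2014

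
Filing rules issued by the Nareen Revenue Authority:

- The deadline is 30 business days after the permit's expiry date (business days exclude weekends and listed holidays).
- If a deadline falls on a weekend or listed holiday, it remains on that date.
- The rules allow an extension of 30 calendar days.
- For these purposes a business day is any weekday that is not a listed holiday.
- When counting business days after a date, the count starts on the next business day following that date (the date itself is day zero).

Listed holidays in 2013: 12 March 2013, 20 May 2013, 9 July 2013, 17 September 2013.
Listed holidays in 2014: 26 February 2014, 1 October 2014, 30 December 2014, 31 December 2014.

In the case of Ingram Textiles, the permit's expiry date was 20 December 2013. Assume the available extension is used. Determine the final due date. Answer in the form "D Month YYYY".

2 March 2014

Counting 30 business days after 20 December 2013 (skipping weekends and listed holidays) reaches 31 January 2014.
No adjustment is made for weekends or holidays, so 31 January 2014 stands.
The 30-calendar-day extension moves the deadline from 31 January 2014 to 2 March 2014.
2 March 2014 falls on a Sunday. The rules make no weekend/holiday allowance, so it remains 2 March 2014.
The final due date is 2 March 2014.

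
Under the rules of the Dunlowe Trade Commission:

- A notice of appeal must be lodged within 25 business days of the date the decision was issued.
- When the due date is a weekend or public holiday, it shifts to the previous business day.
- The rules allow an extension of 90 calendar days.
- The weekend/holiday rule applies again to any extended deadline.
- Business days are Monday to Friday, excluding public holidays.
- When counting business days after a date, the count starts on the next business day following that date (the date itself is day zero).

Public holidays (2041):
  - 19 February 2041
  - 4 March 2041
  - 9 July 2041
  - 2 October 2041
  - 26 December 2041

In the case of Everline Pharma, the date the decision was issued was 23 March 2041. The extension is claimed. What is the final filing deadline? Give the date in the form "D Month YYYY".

Starting the day after 23 March 2041 and counting 25 business days lands on 26 April 2041.
26 April 2041 is a Friday and not a listed holiday, so it stands.
Applying the 90-calendar-day extension: 26 April 2041 + 90 days = 25 July 2041.
25 July 2041 is a Thursday and not a listed holiday, so it stands.
Final deadline: 25 July 2041.

25 July 2041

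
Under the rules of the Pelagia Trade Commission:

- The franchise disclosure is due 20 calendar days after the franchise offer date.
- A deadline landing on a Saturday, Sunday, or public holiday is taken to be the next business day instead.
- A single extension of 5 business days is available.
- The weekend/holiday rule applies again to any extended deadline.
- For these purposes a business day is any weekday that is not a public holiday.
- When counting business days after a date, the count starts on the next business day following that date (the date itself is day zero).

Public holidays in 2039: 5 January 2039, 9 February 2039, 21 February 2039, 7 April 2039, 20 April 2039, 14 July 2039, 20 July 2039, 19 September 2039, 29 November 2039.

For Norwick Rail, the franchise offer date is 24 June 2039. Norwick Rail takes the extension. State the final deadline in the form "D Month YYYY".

25 July 2039

Adding 20 calendar days to 24 June 2039 gives 14 July 2039.
Because 14 July 2039 is a listed holiday, the deadline becomes 15 July 2039 (Friday).
Counting 5 further business days from 15 July 2039 reaches 25 July 2039.
25 July 2039 falls on a Monday, which is a business day, so no adjustment is needed.
Final deadline: 25 July 2039.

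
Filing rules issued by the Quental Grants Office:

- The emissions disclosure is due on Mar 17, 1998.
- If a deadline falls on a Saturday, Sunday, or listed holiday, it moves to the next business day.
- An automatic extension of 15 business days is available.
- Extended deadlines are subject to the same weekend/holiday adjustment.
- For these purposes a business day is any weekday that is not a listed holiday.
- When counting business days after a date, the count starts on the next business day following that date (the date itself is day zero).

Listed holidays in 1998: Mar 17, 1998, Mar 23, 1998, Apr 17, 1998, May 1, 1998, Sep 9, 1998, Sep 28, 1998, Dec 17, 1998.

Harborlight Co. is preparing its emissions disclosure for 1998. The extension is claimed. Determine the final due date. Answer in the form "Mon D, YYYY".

Apr 9, 1998

The stated deadline is Mar 17, 1998.
Mar 17, 1998 falls on a listed holiday. Rolling to the next business day gives Mar 18, 1998, a Wednesday.
The 15-business-day extension runs from Mar 18, 1998 to Apr 9, 1998.
Apr 9, 1998 (Thursday) is already a business day.
So the filing is due Apr 9, 1998.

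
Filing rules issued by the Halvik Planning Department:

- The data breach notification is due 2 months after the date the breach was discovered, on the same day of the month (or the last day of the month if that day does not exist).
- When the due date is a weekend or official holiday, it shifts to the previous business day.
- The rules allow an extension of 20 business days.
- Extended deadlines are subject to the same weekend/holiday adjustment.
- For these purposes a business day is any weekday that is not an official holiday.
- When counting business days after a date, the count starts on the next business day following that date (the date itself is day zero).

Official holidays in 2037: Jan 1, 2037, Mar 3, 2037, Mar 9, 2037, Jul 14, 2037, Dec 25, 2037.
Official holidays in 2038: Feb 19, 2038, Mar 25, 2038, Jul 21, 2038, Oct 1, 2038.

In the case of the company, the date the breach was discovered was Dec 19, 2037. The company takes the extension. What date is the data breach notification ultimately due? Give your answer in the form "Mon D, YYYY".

2 months after Dec 19, 2037, on the same day of the month, is Feb 19, 2038.
Feb 19, 2038 is a listed holiday, so it moves to the preceding business day, Feb 18, 2038 (Thursday).
The 20-business-day extension runs from Feb 18, 2038 to Mar 19, 2038.
Mar 19, 2038 falls on a Friday, which is a business day, so no adjustment is needed.
The final due date is Mar 19, 2038.

Mar 19, 2038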